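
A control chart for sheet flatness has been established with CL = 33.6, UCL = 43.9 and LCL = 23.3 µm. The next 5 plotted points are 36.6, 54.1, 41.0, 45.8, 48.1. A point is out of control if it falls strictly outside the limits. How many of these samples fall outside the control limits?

Compare each point to [23.3, 43.9]: sample 2 = 54.1 > UCL; sample 4 = 45.8 > UCL; sample 5 = 48.1 > UCL.

3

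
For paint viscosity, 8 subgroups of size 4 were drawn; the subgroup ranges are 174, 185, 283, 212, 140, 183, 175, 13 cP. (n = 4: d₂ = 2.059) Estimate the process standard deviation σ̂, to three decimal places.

R̄ = (174 + 185 + 283 + 212 + 140 + 183 + 175 + 13) / 8 = 170.6250
σ̂ = R̄ / d₂ = 170.6250 / 2.059 = 82.8679

82.868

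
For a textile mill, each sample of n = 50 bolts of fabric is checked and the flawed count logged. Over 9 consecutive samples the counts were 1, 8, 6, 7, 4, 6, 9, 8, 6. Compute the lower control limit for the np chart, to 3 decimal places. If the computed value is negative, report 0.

0.000

p̄ = Σdᵢ / (k·n) = 55 / (9 × 50) = 0.12222
LCL = np̄ − 3·√(np̄(1−p̄)) = 6.1111 − 3 × 2.3161 = -0.8371 → 0 (negative, so LCL = 0)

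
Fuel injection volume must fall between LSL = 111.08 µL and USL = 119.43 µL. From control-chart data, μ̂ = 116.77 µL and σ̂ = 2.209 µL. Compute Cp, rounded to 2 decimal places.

Cp = (USL − LSL) / (6σ̂) = (119.43 − 111.08) / (6 × 2.209) = 8.3500 / 13.2540 = 0.6300

0.63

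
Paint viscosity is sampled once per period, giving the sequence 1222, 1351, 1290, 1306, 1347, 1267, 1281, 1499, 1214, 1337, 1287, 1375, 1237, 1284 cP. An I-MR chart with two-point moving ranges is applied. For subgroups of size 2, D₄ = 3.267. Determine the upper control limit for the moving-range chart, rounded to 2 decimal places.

Moving ranges: 129, 61, 16, 41, 80, 14, 218, 285, 123, 50, 88, 138, 47; M̄R̄ = 1290.0000 / 13 = 99.2308
UCL_MR = D₄·M̄R̄ = 3.267 × 99.2308 = 324.1869

324.19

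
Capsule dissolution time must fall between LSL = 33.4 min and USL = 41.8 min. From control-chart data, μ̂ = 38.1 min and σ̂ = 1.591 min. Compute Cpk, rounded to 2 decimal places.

0.78

Cpu = (USL − μ̂) / (3σ̂) = (41.8 − 38.1) / (3 × 1.591) = 0.7752; Cpl = (μ̂ − LSL) / (3σ̂) = (38.1 − 33.4) / (3 × 1.591) = 0.9847; Cpk = min(Cpu, Cpl) = 0.7752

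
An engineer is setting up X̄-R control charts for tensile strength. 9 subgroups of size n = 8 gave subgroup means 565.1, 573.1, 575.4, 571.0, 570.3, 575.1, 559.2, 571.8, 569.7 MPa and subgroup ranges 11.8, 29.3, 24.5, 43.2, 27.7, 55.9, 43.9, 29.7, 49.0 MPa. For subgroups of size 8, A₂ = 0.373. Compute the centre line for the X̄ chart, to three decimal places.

570.078

X̄̄ = (565.1 + 573.1 + 575.4 + 571.0 + 570.3 + 575.1 + 559.2 + 571.8 + 569.7) / 9 = 5130.7000 / 9 = 570.0778
CL = X̄̄ = 570.0778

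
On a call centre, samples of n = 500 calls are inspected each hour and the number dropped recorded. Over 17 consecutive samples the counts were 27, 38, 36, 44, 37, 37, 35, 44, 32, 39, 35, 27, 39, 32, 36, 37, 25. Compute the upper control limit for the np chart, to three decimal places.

52.476

p̄ = Σdᵢ / (k·n) = 600 / (17 × 500) = 0.07059
UCL = np̄ + 3·√(np̄(1−p̄)) = 35.2941 + 3 × √(35.2941×0.92941) = 35.2941 + 3 × 5.7274 = 52.4762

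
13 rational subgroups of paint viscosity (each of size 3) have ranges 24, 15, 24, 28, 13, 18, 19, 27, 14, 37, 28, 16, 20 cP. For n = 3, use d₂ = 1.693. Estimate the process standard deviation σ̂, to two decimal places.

12.86

R̄ = (24 + 15 + 24 + 28 + 13 + 18 + 19 + 27 + 14 + 37 + 28 + 16 + 20) / 13 = 21.7692
σ̂ = R̄ / d₂ = 21.7692 / 1.693 = 12.8584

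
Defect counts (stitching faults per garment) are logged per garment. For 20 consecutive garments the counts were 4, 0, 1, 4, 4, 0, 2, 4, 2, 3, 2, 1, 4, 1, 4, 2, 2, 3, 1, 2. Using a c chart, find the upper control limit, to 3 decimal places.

c̄ = (4 + 0 + 1 + 4 + 4 + 0 + 2 + 4 + 2 + 3 + 2 + 1 + 4 + 1 + 4 + 2 + 2 + 3 + 1 + 2) / 20 = 46 / 20 = 2.3000
UCL = c̄ + 3√c̄ = 2.3000 + 3 × √2.3000 = 2.3000 + 3 × 1.5166 = 6.8497

6.850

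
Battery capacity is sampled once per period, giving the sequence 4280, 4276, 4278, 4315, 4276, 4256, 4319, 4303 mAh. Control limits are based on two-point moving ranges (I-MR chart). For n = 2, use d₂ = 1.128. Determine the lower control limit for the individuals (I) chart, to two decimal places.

4219.11

X̄ = (4280 + 4276 + 4278 + 4315 + 4276 + 4256 + 4319 + 4303) / 8 = 4287.8750
Moving ranges: 4, 2, 37, 39, 20, 63, 16; M̄R̄ = 181.0000 / 7 = 25.8571
LCL = X̄ − 3·M̄R̄/d₂ = 4287.8750 − 3 × 25.8571 / 1.128 = 4219.1060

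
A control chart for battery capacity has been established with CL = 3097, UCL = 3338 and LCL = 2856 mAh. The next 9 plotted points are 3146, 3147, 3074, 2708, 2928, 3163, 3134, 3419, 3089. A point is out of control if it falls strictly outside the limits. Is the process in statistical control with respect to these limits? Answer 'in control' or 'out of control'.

Compare each point to [2856, 3338]: sample 4 = 2708 < LCL; sample 8 = 3419 > UCL.

out of control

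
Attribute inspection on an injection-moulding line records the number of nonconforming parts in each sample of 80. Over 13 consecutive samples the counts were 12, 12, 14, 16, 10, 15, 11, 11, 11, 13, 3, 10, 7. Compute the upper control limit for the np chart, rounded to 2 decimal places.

20.45

p̄ = Σdᵢ / (k·n) = 145 / (13 × 80) = 0.13942
UCL = np̄ + 3·√(np̄(1−p̄)) = 11.1538 + 3 × √(11.1538×0.86058) = 11.1538 + 3 × 3.0982 = 20.4484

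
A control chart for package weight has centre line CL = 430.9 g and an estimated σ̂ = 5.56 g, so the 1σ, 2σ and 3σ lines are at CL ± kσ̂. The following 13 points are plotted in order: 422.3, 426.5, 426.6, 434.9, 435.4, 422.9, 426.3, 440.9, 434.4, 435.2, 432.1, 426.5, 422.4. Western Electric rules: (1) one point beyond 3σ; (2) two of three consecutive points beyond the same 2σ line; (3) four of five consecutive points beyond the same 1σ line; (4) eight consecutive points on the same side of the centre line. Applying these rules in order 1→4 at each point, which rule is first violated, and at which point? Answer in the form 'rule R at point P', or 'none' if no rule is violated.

Zone of each point (C = within 1σ̂, B = 1σ̂–2σ̂, A = 2σ̂–3σ̂, * = beyond 3σ̂; sign = side of CL): 1:-B, 2:-C, 3:-C, 4:+C, 5:+C, 6:-B, 7:-C, 8:+B, 9:+C, 10:+C, 11:+C, 12:-C, 13:-B
No rule fires across all 13 points.

none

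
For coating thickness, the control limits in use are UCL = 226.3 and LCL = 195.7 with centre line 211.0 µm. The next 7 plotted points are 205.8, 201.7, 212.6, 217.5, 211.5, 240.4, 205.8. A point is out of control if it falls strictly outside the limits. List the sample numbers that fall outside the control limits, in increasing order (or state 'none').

6

Compare each point to [195.7, 226.3]: sample 6 = 240.4 > UCL.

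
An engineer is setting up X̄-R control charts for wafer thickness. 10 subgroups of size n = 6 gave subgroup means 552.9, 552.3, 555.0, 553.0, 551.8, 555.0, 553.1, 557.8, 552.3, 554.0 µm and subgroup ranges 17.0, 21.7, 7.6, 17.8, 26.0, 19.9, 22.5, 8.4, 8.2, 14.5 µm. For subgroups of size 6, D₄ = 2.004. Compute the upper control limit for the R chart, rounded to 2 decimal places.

R̄ = (17.0 + 21.7 + 7.6 + 17.8 + 26.0 + 19.9 + 22.5 + 8.4 + 8.2 + 14.5) / 10 = 163.6000 / 10 = 16.3600
UCL_R = D₄·R̄ = 2.004 × 16.3600 = 32.7854

32.79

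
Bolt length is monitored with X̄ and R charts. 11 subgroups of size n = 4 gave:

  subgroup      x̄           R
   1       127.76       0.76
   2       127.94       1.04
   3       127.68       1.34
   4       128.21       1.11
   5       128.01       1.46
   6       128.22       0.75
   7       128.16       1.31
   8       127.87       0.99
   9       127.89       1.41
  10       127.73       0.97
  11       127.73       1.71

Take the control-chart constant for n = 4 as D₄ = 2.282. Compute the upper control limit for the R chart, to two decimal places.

2.67

R̄ = (0.76 + 1.04 + 1.34 + 1.11 + 1.46 + 0.75 + 1.31 + 0.99 + 1.41 + 0.97 + 1.71) / 11 = 12.8500 / 11 = 1.1682
UCL_R = D₄·R̄ = 2.282 × 1.1682 = 2.6658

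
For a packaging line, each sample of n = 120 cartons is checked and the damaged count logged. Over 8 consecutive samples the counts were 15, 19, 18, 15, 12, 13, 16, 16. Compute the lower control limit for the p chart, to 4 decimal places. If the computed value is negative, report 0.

p̄ = Σdᵢ / (k·n) = 124 / (8 × 120) = 0.12917
LCL = p̄ − 3·√(p̄(1−p̄)/n) = 0.12917 − 3 × 0.03062 = 0.03732

0.0373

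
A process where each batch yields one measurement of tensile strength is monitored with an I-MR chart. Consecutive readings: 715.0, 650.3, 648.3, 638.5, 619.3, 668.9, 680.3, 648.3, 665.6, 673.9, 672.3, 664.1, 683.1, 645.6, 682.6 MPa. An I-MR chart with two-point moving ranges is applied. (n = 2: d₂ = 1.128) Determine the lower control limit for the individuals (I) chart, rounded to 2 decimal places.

X̄ = (715.0 + 650.3 + 648.3 + 638.5 + 619.3 + 668.9 + 680.3 + 648.3 + 665.6 + 673.9 + 672.3 + 664.1 + 683.1 + 645.6 + 682.6) / 15 = 663.7400
Moving ranges: 64.7, 2.0, 9.8, 19.2, 49.6, 11.4, 32.0, 17.3, 8.3, 1.6, 8.2, 19.0, 37.5, 37.0; M̄R̄ = 317.6000 / 14 = 22.6857
LCL = X̄ − 3·M̄R̄/d₂ = 663.7400 − 3 × 22.6857 / 1.128 = 603.4057

603.41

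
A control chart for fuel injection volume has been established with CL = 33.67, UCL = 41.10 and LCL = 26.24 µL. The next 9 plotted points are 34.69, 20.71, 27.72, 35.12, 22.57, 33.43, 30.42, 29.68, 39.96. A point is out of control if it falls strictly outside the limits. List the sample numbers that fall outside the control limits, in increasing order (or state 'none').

Compare each point to [26.24, 41.10]: sample 2 = 20.71 < LCL; sample 5 = 22.57 < LCL.

2, 5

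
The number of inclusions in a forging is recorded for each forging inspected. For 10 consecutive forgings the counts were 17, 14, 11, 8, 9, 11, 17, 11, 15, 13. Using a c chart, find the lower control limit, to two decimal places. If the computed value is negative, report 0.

c̄ = (17 + 14 + 11 + 8 + 9 + 11 + 17 + 11 + 15 + 13) / 10 = 126 / 10 = 12.6000
LCL = c̄ − 3√c̄ = 12.6000 − 3 × 3.5496 = 1.9511

1.95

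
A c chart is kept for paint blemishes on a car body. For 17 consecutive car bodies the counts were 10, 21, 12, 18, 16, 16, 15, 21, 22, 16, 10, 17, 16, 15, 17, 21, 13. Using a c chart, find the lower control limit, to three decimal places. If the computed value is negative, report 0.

4.147

c̄ = (10 + 21 + 12 + 18 + 16 + 16 + 15 + 21 + 22 + 16 + 10 + 17 + 16 + 15 + 17 + 21 + 13) / 17 = 276 / 17 = 16.2353
LCL = c̄ − 3√c̄ = 16.2353 − 3 × 4.0293 = 4.1474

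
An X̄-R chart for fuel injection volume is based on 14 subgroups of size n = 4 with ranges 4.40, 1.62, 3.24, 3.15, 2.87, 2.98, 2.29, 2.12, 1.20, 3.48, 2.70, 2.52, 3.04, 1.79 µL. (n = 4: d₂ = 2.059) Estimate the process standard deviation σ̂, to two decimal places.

R̄ = (4.40 + 1.62 + 3.24 + 3.15 + 2.87 + 2.98 + 2.29 + 2.12 + 1.20 + 3.48 + 2.70 + 2.52 + 3.04 + 1.79) / 14 = 2.6714
σ̂ = R̄ / d₂ = 2.6714 / 2.059 = 1.2974

1.30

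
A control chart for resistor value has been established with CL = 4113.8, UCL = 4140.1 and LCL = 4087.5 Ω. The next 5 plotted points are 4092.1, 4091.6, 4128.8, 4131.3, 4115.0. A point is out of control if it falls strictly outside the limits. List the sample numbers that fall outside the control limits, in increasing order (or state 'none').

All 5 points lie within [4087.5, 4140.1].

none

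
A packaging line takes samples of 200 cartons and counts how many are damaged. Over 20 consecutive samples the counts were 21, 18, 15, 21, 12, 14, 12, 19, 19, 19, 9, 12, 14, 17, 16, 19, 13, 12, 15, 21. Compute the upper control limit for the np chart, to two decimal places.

27.38

p̄ = Σdᵢ / (k·n) = 318 / (20 × 200) = 0.07950
UCL = np̄ + 3·√(np̄(1−p̄)) = 15.9000 + 3 × √(15.9000×0.92050) = 15.9000 + 3 × 3.8257 = 27.3771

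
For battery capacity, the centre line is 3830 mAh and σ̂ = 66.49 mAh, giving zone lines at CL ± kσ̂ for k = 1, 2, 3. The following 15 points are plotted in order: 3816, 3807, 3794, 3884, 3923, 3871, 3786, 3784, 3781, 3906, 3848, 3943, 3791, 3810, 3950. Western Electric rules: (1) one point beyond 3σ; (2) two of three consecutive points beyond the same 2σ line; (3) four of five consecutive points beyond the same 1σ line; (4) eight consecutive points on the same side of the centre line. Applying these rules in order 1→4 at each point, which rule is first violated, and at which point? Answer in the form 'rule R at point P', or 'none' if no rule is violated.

none

Zone of each point (C = within 1σ̂, B = 1σ̂–2σ̂, A = 2σ̂–3σ̂, * = beyond 3σ̂; sign = side of CL): 1:-C, 2:-C, 3:-C, 4:+C, 5:+B, 6:+C, 7:-C, 8:-C, 9:-C, 10:+B, 11:+C, 12:+B, 13:-C, 14:-C, 15:+B
No rule fires across all 15 points.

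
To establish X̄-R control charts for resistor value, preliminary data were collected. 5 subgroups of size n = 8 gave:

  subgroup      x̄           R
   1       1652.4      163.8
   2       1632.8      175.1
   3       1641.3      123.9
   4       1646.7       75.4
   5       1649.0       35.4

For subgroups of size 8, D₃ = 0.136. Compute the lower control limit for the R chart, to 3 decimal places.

R̄ = (163.8 + 175.1 + 123.9 + 75.4 + 35.4) / 5 = 573.6000 / 5 = 114.7200
LCL_R = D₃·R̄ = 0.136 × 114.7200 = 15.6019

15.602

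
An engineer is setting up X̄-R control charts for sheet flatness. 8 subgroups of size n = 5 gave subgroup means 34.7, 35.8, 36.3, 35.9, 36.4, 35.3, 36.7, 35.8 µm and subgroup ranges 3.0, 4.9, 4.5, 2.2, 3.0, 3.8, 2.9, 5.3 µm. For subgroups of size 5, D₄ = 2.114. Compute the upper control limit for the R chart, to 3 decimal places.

7.822

R̄ = (3.0 + 4.9 + 4.5 + 2.2 + 3.0 + 3.8 + 2.9 + 5.3) / 8 = 29.6000 / 8 = 3.7000
UCL_R = D₄·R̄ = 2.114 × 3.7000 = 7.8218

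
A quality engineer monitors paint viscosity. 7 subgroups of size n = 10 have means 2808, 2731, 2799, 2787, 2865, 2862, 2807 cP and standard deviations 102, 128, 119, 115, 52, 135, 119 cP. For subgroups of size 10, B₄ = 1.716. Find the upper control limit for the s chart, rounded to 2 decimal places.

188.76

s̄ = (102 + 128 + 119 + 115 + 52 + 135 + 119) / 7 = 110.0000
UCL_s = B₄·s̄ = 1.716 × 110.0000 = 188.7600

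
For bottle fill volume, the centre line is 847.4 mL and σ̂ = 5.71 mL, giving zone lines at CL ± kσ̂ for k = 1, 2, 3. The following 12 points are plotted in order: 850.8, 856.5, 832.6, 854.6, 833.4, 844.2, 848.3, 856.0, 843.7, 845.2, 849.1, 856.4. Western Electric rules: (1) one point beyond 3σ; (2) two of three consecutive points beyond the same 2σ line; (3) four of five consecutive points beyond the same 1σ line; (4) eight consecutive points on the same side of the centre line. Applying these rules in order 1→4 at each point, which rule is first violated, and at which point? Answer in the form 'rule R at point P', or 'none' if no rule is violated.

Zone of each point (C = within 1σ̂, B = 1σ̂–2σ̂, A = 2σ̂–3σ̂, * = beyond 3σ̂; sign = side of CL): 1:+C, 2:+B, 3:-A, 4:+B, 5:-A, 6:-C, 7:+C, 8:+B, 9:-C, 10:-C, 11:+C, 12:+B
Rule 2 (two of three consecutive points beyond the same 2σ limit) is satisfied at point 5.

rule 2 at point 5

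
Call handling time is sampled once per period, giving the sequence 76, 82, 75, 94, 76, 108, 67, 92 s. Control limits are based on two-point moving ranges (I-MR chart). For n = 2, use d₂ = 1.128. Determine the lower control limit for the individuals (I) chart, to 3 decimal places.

27.519

X̄ = (76 + 82 + 75 + 94 + 76 + 108 + 67 + 92) / 8 = 83.7500
Moving ranges: 6, 7, 19, 18, 32, 41, 25; M̄R̄ = 148.0000 / 7 = 21.1429
LCL = X̄ − 3·M̄R̄/d₂ = 83.7500 − 3 × 21.1429 / 1.128 = 27.5190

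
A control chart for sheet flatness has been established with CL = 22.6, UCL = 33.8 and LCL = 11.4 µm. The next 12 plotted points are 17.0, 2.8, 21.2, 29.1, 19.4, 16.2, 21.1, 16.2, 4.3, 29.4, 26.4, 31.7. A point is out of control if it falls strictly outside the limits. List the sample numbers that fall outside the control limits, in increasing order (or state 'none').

Compare each point to [11.4, 33.8]: sample 2 = 2.8 < LCL; sample 9 = 4.3 < LCL.

2, 9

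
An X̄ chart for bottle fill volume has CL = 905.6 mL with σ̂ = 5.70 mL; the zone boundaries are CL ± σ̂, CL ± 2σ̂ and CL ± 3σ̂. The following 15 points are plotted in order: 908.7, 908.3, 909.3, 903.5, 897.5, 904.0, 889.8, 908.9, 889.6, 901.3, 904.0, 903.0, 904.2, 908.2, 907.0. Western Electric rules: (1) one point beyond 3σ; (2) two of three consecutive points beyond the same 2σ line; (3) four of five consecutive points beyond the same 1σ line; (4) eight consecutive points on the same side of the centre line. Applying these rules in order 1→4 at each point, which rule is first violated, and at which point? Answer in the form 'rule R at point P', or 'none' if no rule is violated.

Zone of each point (C = within 1σ̂, B = 1σ̂–2σ̂, A = 2σ̂–3σ̂, * = beyond 3σ̂; sign = side of CL): 1:+C, 2:+C, 3:+C, 4:-C, 5:-B, 6:-C, 7:-A, 8:+C, 9:-A, 10:-C, 11:-C, 12:-C, 13:-C, 14:+C, 15:+C
Rule 2 (two of three consecutive points beyond the same 2σ limit) is satisfied at point 9.

rule 2 at point 9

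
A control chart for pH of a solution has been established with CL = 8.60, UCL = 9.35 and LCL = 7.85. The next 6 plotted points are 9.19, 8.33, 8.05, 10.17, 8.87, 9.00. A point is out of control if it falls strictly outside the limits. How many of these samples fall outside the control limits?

1

Compare each point to [7.85, 9.35]: sample 4 = 10.17 > UCL.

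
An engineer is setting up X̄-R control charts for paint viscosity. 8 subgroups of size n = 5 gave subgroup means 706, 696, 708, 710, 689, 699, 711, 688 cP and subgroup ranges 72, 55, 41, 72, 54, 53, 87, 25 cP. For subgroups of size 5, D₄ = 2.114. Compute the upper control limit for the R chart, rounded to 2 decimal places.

R̄ = (72 + 55 + 41 + 72 + 54 + 53 + 87 + 25) / 8 = 459.0000 / 8 = 57.3750
UCL_R = D₄·R̄ = 2.114 × 57.3750 = 121.2907

121.29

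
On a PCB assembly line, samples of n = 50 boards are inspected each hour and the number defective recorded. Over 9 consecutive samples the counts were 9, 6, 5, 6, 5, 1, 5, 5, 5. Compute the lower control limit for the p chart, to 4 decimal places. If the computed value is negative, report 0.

p̄ = Σdᵢ / (k·n) = 47 / (9 × 50) = 0.10444
LCL = p̄ − 3·√(p̄(1−p̄)/n) = 0.10444 − 3 × 0.04325 = -0.02531 → 0 (negative, so LCL = 0)

0.0000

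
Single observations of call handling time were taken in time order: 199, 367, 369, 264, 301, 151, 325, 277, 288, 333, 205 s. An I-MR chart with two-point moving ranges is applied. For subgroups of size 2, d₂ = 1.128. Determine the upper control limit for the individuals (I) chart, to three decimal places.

X̄ = (199 + 367 + 369 + 264 + 301 + 151 + 325 + 277 + 288 + 333 + 205) / 11 = 279.9091
Moving ranges: 168, 2, 105, 37, 150, 174, 48, 11, 45, 128; M̄R̄ = 868.0000 / 10 = 86.8000
UCL = X̄ + 3·M̄R̄/d₂ = 279.9091 + 3 × 86.8000 / 1.128 = 510.7602

510.760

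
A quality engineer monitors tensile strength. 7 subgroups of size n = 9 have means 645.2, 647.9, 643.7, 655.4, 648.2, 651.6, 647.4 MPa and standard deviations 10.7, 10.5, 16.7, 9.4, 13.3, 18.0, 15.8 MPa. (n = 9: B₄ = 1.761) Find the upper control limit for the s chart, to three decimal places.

s̄ = (10.7 + 10.5 + 16.7 + 9.4 + 13.3 + 18.0 + 15.8) / 7 = 13.4857
UCL_s = B₄·s̄ = 1.761 × 13.4857 = 23.7483

23.748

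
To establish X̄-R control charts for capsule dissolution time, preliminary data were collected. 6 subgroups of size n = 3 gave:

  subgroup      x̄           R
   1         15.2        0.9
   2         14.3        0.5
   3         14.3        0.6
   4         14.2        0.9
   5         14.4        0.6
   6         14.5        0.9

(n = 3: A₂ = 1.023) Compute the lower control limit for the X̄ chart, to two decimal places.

13.73

X̄̄ = (15.2 + 14.3 + 14.3 + 14.2 + 14.4 + 14.5) / 6 = 86.9000 / 6 = 14.4833
R̄ = (0.9 + 0.5 + 0.6 + 0.9 + 0.6 + 0.9) / 6 = 4.4000 / 6 = 0.7333
LCL = X̄̄ − A₂·R̄ = 14.4833 − 1.023 × 0.7333 = 13.7331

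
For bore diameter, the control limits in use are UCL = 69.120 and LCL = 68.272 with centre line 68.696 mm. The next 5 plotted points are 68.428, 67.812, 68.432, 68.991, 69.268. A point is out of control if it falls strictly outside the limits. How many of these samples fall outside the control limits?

Compare each point to [68.272, 69.120]: sample 2 = 67.812 < LCL; sample 5 = 69.268 > UCL.

2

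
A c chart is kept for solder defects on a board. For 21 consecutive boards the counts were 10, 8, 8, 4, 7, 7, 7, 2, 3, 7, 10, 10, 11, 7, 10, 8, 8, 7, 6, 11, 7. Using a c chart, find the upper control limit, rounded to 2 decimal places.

15.75

c̄ = (10 + 8 + 8 + 4 + 7 + 7 + 7 + 2 + 3 + 7 + 10 + 10 + 11 + 7 + 10 + 8 + 8 + 7 + 6 + 11 + 7) / 21 = 158 / 21 = 7.5238
UCL = c̄ + 3√c̄ = 7.5238 + 3 × √7.5238 = 7.5238 + 3 × 2.7430 = 15.7527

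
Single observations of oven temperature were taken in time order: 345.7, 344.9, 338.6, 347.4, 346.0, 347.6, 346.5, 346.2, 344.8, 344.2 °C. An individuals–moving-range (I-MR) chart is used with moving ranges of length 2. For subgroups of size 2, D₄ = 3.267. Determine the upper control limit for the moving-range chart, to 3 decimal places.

8.095

Moving ranges: 0.8, 6.3, 8.8, 1.4, 1.6, 1.1, 0.3, 1.4, 0.6; M̄R̄ = 22.3000 / 9 = 2.4778
UCL_MR = D₄·M̄R̄ = 3.267 × 2.4778 = 8.0949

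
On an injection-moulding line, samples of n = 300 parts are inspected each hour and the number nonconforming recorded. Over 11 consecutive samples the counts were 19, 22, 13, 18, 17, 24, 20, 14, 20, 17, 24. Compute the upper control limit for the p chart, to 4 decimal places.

0.1051

p̄ = Σdᵢ / (k·n) = 208 / (11 × 300) = 0.06303
UCL = p̄ + 3·√(p̄(1−p̄)/n) = 0.06303 + 3 × √(0.06303×0.93697/300) = 0.06303 + 3 × 0.01403 = 0.10512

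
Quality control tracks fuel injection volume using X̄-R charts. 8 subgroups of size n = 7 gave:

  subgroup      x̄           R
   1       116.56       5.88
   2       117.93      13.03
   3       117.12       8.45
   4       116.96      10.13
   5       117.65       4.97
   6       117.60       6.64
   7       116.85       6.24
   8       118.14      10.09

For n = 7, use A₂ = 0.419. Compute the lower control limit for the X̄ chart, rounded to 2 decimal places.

113.92

X̄̄ = (116.56 + 117.93 + 117.12 + 116.96 + 117.65 + 117.60 + 116.85 + 118.14) / 8 = 938.8100 / 8 = 117.3512
R̄ = (5.88 + 13.03 + 8.45 + 10.13 + 4.97 + 6.64 + 6.24 + 10.09) / 8 = 65.4300 / 8 = 8.1787
LCL = X̄̄ − A₂·R̄ = 117.3512 − 0.419 × 8.1787 = 113.9244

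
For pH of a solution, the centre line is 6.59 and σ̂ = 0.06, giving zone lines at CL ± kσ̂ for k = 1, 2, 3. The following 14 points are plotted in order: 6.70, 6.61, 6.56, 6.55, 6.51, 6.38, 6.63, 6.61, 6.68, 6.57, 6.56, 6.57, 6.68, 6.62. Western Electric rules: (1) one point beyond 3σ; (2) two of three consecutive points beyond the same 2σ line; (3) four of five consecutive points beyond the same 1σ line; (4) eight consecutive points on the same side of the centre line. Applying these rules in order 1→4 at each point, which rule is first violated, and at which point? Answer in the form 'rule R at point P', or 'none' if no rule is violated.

Zone of each point (C = within 1σ̂, B = 1σ̂–2σ̂, A = 2σ̂–3σ̂, * = beyond 3σ̂; sign = side of CL): 1:+B, 2:+C, 3:-C, 4:-C, 5:-B, 6:-*, 7:+C, 8:+C, 9:+B, 10:-C, 11:-C, 12:-C, 13:+B, 14:+C
Rule 1 (one point beyond the 3σ limits) is satisfied at point 6.

rule 1 at point 6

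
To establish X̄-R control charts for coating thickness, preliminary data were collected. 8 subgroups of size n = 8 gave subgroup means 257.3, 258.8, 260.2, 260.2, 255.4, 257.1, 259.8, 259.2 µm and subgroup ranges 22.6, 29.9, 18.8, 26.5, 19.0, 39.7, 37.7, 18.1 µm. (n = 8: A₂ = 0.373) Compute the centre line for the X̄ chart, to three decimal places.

X̄̄ = (257.3 + 258.8 + 260.2 + 260.2 + 255.4 + 257.1 + 259.8 + 259.2) / 8 = 2068.0000 / 8 = 258.5000
CL = X̄̄ = 258.5000

258.500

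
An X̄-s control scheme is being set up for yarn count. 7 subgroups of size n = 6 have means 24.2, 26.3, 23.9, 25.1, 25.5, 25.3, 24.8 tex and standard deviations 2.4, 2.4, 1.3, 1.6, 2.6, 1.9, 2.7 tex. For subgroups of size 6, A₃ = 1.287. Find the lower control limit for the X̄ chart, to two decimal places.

22.27

X̄̄ = (24.2 + 26.3 + 23.9 + 25.1 + 25.5 + 25.3 + 24.8) / 7 = 25.0143
s̄ = (2.4 + 2.4 + 1.3 + 1.6 + 2.6 + 1.9 + 2.7) / 7 = 2.1286
LCL = X̄̄ − A₃·s̄ = 25.0143 − 1.287 × 2.1286 = 22.2748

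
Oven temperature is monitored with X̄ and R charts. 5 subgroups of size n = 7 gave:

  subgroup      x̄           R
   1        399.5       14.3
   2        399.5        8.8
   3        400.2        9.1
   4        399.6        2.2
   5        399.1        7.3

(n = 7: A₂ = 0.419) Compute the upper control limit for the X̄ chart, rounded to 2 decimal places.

403.07

X̄̄ = (399.5 + 399.5 + 400.2 + 399.6 + 399.1) / 5 = 1997.9000 / 5 = 399.5800
R̄ = (14.3 + 8.8 + 9.1 + 2.2 + 7.3) / 5 = 41.7000 / 5 = 8.3400
UCL = X̄̄ + A₂·R̄ = 399.5800 + 0.419 × 8.3400 = 403.0745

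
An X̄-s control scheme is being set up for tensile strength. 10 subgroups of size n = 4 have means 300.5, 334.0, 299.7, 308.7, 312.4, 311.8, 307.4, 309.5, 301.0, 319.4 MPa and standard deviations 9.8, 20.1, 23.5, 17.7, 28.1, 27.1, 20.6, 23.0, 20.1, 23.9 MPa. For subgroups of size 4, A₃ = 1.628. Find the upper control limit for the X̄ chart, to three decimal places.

X̄̄ = (300.5 + 334.0 + 299.7 + 308.7 + 312.4 + 311.8 + 307.4 + 309.5 + 301.0 + 319.4) / 10 = 310.4400
s̄ = (9.8 + 20.1 + 23.5 + 17.7 + 28.1 + 27.1 + 20.6 + 23.0 + 20.1 + 23.9) / 10 = 21.3900
UCL = X̄̄ + A₃·s̄ = 310.4400 + 1.628 × 21.3900 = 345.2629

345.263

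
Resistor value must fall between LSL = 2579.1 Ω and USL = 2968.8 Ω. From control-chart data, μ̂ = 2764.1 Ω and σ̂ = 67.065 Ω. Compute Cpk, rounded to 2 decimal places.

Cpu = (USL − μ̂) / (3σ̂) = (2968.8 − 2764.1) / (3 × 67.065) = 1.0174; Cpl = (μ̂ − LSL) / (3σ̂) = (2764.1 − 2579.1) / (3 × 67.065) = 0.9195; Cpk = min(Cpu, Cpl) = 0.9195

0.92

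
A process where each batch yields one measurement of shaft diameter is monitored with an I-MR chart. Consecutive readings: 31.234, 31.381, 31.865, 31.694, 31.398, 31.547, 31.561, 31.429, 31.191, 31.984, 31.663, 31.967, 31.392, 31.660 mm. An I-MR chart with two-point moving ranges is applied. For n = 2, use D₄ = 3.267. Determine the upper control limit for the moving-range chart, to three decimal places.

0.978

Moving ranges: 0.147, 0.484, 0.171, 0.296, 0.149, 0.014, 0.132, 0.238, 0.793, 0.321, 0.304, 0.575, 0.268; M̄R̄ = 3.8920 / 13 = 0.2994
UCL_MR = D₄·M̄R̄ = 3.267 × 0.2994 = 0.9781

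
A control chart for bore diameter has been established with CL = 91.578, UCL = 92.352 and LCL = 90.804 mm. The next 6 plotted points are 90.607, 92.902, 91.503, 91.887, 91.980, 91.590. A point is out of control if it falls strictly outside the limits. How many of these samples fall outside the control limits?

Compare each point to [90.804, 92.352]: sample 1 = 90.607 < LCL; sample 2 = 92.902 > UCL.

2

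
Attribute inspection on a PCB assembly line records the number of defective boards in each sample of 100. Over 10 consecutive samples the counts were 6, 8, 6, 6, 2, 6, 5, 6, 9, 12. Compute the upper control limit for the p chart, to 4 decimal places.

p̄ = Σdᵢ / (k·n) = 66 / (10 × 100) = 0.06600
UCL = p̄ + 3·√(p̄(1−p̄)/n) = 0.06600 + 3 × √(0.06600×0.93400/100) = 0.06600 + 3 × 0.02483 = 0.14048

0.1405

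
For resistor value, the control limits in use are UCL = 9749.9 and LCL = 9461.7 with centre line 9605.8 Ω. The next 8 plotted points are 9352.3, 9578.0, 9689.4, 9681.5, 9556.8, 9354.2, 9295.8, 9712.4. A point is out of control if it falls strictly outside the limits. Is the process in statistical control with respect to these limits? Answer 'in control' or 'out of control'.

Compare each point to [9461.7, 9749.9]: sample 1 = 9352.3 < LCL; sample 6 = 9354.2 < LCL; sample 7 = 9295.8 < LCL.

out of control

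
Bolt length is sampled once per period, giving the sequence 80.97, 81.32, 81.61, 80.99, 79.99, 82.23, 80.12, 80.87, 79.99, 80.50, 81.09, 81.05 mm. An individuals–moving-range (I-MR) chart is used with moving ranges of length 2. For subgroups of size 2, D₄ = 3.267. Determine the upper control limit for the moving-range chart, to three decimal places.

Moving ranges: 0.35, 0.29, 0.62, 1.00, 2.24, 2.11, 0.75, 0.88, 0.51, 0.59, 0.04; M̄R̄ = 9.3800 / 11 = 0.8527
UCL_MR = D₄·M̄R̄ = 3.267 × 0.8527 = 2.7859

2.786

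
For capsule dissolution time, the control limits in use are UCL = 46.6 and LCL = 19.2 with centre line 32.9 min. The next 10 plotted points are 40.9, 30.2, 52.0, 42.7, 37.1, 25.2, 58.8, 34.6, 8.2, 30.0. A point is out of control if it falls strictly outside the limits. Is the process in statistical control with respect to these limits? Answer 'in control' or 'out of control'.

Compare each point to [19.2, 46.6]: sample 3 = 52.0 > UCL; sample 7 = 58.8 > UCL; sample 9 = 8.2 < LCL.

out of control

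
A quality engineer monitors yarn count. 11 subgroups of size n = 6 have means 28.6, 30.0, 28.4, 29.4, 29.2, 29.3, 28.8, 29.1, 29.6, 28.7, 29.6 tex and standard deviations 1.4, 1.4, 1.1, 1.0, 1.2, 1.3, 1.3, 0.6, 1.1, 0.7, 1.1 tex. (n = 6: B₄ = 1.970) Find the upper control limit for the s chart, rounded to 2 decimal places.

s̄ = (1.4 + 1.4 + 1.1 + 1.0 + 1.2 + 1.3 + 1.3 + 0.6 + 1.1 + 0.7 + 1.1) / 11 = 1.1091
UCL_s = B₄·s̄ = 1.970 × 1.1091 = 2.1849

2.18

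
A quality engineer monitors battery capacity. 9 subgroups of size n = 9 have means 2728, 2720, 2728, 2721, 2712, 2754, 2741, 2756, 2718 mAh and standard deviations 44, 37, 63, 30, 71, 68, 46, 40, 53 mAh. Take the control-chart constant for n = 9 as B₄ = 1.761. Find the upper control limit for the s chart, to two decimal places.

s̄ = (44 + 37 + 63 + 30 + 71 + 68 + 46 + 40 + 53) / 9 = 50.2222
UCL_s = B₄·s̄ = 1.761 × 50.2222 = 88.4413

88.44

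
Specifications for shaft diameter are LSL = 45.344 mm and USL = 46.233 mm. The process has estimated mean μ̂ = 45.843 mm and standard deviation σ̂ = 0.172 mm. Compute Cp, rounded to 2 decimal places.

0.86

Cp = (USL − LSL) / (6σ̂) = (46.233 − 45.344) / (6 × 0.172) = 0.8890 / 1.0320 = 0.8614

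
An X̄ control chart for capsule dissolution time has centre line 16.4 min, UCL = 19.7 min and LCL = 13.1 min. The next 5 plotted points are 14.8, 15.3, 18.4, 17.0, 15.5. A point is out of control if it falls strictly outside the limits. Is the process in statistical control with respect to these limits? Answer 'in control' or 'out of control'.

in control

All 5 points lie within [13.1, 19.7].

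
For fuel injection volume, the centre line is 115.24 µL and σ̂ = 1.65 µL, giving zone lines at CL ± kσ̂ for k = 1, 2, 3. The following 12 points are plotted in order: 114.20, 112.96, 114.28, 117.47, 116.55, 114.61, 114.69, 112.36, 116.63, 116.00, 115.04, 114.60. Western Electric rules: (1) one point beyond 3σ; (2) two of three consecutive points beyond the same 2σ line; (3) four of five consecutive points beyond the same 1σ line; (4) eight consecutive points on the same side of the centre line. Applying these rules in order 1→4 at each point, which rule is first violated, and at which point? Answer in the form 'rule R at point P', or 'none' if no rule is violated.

none

Zone of each point (C = within 1σ̂, B = 1σ̂–2σ̂, A = 2σ̂–3σ̂, * = beyond 3σ̂; sign = side of CL): 1:-C, 2:-B, 3:-C, 4:+B, 5:+C, 6:-C, 7:-C, 8:-B, 9:+C, 10:+C, 11:-C, 12:-C
No rule fires across all 12 points.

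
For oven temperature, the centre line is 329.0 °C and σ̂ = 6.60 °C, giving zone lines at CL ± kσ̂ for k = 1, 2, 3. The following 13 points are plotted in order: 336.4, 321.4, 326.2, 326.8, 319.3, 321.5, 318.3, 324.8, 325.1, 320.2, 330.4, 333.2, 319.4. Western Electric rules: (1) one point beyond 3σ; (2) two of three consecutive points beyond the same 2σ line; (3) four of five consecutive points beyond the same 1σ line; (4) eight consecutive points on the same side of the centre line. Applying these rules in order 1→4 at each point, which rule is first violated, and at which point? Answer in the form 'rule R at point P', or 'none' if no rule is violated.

rule 4 at point 9

Zone of each point (C = within 1σ̂, B = 1σ̂–2σ̂, A = 2σ̂–3σ̂, * = beyond 3σ̂; sign = side of CL): 1:+B, 2:-B, 3:-C, 4:-C, 5:-B, 6:-B, 7:-B, 8:-C, 9:-C, 10:-B, 11:+C, 12:+C, 13:-B
Rule 4 (eight consecutive points on the same side of the centre line) is satisfied at point 9.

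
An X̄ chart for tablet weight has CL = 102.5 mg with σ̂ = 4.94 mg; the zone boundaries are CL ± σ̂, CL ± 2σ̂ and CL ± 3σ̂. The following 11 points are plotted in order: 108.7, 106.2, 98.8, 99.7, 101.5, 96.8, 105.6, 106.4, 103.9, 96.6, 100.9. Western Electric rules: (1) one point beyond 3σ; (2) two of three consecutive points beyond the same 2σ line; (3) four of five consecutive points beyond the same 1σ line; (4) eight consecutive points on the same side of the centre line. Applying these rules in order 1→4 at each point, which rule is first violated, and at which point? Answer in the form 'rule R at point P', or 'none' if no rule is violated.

Zone of each point (C = within 1σ̂, B = 1σ̂–2σ̂, A = 2σ̂–3σ̂, * = beyond 3σ̂; sign = side of CL): 1:+B, 2:+C, 3:-C, 4:-C, 5:-C, 6:-B, 7:+C, 8:+C, 9:+C, 10:-B, 11:-C
No rule fires across all 11 points.

none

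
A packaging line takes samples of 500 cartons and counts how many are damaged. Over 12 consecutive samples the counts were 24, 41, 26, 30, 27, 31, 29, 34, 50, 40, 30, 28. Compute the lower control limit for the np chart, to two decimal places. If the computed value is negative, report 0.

15.96

p̄ = Σdᵢ / (k·n) = 390 / (12 × 500) = 0.06500
LCL = np̄ − 3·√(np̄(1−p̄)) = 32.5000 − 3 × 5.5125 = 15.9625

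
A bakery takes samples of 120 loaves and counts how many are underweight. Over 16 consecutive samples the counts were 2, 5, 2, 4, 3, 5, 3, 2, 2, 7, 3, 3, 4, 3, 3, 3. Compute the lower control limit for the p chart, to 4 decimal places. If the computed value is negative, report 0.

p̄ = Σdᵢ / (k·n) = 54 / (16 × 120) = 0.02813
LCL = p̄ − 3·√(p̄(1−p̄)/n) = 0.02813 − 3 × 0.01509 = -0.01715 → 0 (negative, so LCL = 0)

0.0000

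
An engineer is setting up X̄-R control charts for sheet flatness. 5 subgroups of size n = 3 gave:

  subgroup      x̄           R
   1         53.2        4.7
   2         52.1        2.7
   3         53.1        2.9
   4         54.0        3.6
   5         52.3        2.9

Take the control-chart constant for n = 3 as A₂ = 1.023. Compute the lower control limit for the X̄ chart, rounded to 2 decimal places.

49.50

X̄̄ = (53.2 + 52.1 + 53.1 + 54.0 + 52.3) / 5 = 264.7000 / 5 = 52.9400
R̄ = (4.7 + 2.7 + 2.9 + 3.6 + 2.9) / 5 = 16.8000 / 5 = 3.3600
LCL = X̄̄ − A₂·R̄ = 52.9400 − 1.023 × 3.3600 = 49.5027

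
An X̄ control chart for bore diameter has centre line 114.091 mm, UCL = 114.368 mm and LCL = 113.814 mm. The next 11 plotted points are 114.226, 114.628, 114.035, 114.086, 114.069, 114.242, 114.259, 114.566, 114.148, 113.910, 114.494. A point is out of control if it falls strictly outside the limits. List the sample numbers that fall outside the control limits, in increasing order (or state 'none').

Compare each point to [113.814, 114.368]: sample 2 = 114.628 > UCL; sample 8 = 114.566 > UCL; sample 11 = 114.494 > UCL.

2, 8, 11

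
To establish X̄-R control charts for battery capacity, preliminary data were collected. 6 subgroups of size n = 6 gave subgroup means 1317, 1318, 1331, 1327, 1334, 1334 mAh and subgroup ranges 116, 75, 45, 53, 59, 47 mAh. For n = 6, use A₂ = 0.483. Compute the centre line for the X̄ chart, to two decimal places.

1326.83

X̄̄ = (1317 + 1318 + 1331 + 1327 + 1334 + 1334) / 6 = 7961.0000 / 6 = 1326.8333
CL = X̄̄ = 1326.8333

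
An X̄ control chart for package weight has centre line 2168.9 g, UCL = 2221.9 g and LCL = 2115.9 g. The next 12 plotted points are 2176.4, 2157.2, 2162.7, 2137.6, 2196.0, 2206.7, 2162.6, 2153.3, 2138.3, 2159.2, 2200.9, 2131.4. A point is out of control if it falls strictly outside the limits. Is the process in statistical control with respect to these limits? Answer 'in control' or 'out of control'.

All 12 points lie within [2115.9, 2221.9].

in control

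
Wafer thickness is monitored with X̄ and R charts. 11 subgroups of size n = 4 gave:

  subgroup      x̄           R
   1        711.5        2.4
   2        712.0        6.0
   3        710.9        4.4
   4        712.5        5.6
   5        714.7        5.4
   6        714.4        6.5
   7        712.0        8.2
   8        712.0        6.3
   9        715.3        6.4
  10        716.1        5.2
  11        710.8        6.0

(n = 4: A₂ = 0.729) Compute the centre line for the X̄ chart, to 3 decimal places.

X̄̄ = (711.5 + 712.0 + 710.9 + 712.5 + 714.7 + 714.4 + 712.0 + 712.0 + 715.3 + 716.1 + 710.8) / 11 = 7842.2000 / 11 = 712.9273
CL = X̄̄ = 712.9273

712.927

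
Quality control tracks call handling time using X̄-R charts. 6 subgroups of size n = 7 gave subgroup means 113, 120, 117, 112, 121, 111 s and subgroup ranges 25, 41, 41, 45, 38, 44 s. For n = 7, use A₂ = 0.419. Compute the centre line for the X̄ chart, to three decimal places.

X̄̄ = (113 + 120 + 117 + 112 + 121 + 111) / 6 = 694.0000 / 6 = 115.6667
CL = X̄̄ = 115.6667

115.667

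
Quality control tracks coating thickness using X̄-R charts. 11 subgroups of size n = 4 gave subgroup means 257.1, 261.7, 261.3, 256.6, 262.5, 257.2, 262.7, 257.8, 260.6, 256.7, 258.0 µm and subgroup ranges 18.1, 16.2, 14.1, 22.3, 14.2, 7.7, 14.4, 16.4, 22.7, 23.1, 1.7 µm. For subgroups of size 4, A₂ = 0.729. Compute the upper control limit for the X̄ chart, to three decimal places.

X̄̄ = (257.1 + 261.7 + 261.3 + 256.6 + 262.5 + 257.2 + 262.7 + 257.8 + 260.6 + 256.7 + 258.0) / 11 = 2852.2000 / 11 = 259.2909
R̄ = (18.1 + 16.2 + 14.1 + 22.3 + 14.2 + 7.7 + 14.4 + 16.4 + 22.7 + 23.1 + 1.7) / 11 = 170.9000 / 11 = 15.5364
UCL = X̄̄ + A₂·R̄ = 259.2909 + 0.729 × 15.5364 = 270.6169

270.617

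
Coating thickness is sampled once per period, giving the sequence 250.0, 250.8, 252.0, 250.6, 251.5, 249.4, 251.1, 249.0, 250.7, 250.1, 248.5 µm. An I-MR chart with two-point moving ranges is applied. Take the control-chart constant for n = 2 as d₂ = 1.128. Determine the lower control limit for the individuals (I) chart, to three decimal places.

246.586

X̄ = (250.0 + 250.8 + 252.0 + 250.6 + 251.5 + 249.4 + 251.1 + 249.0 + 250.7 + 250.1 + 248.5) / 11 = 250.3364
Moving ranges: 0.8, 1.2, 1.4, 0.9, 2.1, 1.7, 2.1, 1.7, 0.6, 1.6; M̄R̄ = 14.1000 / 10 = 1.4100
LCL = X̄ − 3·M̄R̄/d₂ = 250.3364 − 3 × 1.4100 / 1.128 = 246.5864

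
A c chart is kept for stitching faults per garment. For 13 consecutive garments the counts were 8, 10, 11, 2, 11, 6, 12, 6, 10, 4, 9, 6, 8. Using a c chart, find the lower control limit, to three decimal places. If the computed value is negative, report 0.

0.000

c̄ = (8 + 10 + 11 + 2 + 11 + 6 + 12 + 6 + 10 + 4 + 9 + 6 + 8) / 13 = 103 / 13 = 7.9231
LCL = c̄ − 3√c̄ = 7.9231 − 3 × 2.8148 = -0.5213 → 0 (cannot be negative)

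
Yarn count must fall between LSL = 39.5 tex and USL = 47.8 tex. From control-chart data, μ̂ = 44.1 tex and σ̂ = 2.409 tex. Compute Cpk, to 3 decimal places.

0.512

Cpu = (USL − μ̂) / (3σ̂) = (47.8 − 44.1) / (3 × 2.409) = 0.5120; Cpl = (μ̂ − LSL) / (3σ̂) = (44.1 − 39.5) / (3 × 2.409) = 0.6365; Cpk = min(Cpu, Cpl) = 0.5120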